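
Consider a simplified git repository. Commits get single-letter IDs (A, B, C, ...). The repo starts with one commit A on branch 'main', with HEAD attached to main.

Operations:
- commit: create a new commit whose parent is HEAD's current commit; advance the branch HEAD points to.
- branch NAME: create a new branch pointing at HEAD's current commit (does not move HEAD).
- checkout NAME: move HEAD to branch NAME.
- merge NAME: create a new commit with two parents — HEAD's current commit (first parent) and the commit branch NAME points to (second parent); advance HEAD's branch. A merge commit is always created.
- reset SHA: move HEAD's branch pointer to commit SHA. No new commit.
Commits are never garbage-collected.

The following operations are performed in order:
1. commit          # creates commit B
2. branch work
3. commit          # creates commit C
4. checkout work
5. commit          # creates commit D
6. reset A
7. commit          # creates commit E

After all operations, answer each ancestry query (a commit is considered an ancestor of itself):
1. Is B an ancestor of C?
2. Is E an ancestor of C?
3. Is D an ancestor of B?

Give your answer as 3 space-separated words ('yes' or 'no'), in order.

Answer: yes no no

Derivation:
After op 1 (commit): HEAD=main@B [main=B]
After op 2 (branch): HEAD=main@B [main=B work=B]
After op 3 (commit): HEAD=main@C [main=C work=B]
After op 4 (checkout): HEAD=work@B [main=C work=B]
After op 5 (commit): HEAD=work@D [main=C work=D]
After op 6 (reset): HEAD=work@A [main=C work=A]
After op 7 (commit): HEAD=work@E [main=C work=E]
ancestors(C) = {A,B,C}; B in? yes
ancestors(C) = {A,B,C}; E in? no
ancestors(B) = {A,B}; D in? no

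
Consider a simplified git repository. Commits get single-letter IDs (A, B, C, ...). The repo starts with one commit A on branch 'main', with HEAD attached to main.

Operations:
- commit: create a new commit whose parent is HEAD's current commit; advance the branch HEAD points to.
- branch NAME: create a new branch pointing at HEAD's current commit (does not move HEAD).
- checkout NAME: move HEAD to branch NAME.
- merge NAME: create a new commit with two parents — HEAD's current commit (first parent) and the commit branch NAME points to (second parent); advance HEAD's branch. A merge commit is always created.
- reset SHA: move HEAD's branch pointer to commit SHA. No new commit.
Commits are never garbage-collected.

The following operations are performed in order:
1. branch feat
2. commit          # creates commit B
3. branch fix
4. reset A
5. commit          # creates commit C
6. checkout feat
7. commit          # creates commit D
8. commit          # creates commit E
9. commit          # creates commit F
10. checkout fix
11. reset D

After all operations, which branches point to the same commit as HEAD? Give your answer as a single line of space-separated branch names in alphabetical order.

After op 1 (branch): HEAD=main@A [feat=A main=A]
After op 2 (commit): HEAD=main@B [feat=A main=B]
After op 3 (branch): HEAD=main@B [feat=A fix=B main=B]
After op 4 (reset): HEAD=main@A [feat=A fix=B main=A]
After op 5 (commit): HEAD=main@C [feat=A fix=B main=C]
After op 6 (checkout): HEAD=feat@A [feat=A fix=B main=C]
After op 7 (commit): HEAD=feat@D [feat=D fix=B main=C]
After op 8 (commit): HEAD=feat@E [feat=E fix=B main=C]
After op 9 (commit): HEAD=feat@F [feat=F fix=B main=C]
After op 10 (checkout): HEAD=fix@B [feat=F fix=B main=C]
After op 11 (reset): HEAD=fix@D [feat=F fix=D main=C]

Answer: fix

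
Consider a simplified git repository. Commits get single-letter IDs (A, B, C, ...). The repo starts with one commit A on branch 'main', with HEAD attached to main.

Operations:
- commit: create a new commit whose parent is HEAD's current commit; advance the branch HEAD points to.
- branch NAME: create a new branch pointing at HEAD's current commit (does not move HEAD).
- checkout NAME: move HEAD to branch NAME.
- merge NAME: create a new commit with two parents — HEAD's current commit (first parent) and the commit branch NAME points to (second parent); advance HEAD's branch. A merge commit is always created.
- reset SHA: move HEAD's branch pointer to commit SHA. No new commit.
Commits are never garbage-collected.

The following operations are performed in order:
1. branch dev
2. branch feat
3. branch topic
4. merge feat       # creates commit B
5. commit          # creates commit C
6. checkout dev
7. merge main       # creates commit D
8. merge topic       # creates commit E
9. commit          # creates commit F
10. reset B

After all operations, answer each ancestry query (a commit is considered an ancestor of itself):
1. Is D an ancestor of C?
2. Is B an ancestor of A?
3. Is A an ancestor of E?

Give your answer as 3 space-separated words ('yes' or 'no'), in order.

Answer: no no yes

Derivation:
After op 1 (branch): HEAD=main@A [dev=A main=A]
After op 2 (branch): HEAD=main@A [dev=A feat=A main=A]
After op 3 (branch): HEAD=main@A [dev=A feat=A main=A topic=A]
After op 4 (merge): HEAD=main@B [dev=A feat=A main=B topic=A]
After op 5 (commit): HEAD=main@C [dev=A feat=A main=C topic=A]
After op 6 (checkout): HEAD=dev@A [dev=A feat=A main=C topic=A]
After op 7 (merge): HEAD=dev@D [dev=D feat=A main=C topic=A]
After op 8 (merge): HEAD=dev@E [dev=E feat=A main=C topic=A]
After op 9 (commit): HEAD=dev@F [dev=F feat=A main=C topic=A]
After op 10 (reset): HEAD=dev@B [dev=B feat=A main=C topic=A]
ancestors(C) = {A,B,C}; D in? no
ancestors(A) = {A}; B in? no
ancestors(E) = {A,B,C,D,E}; A in? yes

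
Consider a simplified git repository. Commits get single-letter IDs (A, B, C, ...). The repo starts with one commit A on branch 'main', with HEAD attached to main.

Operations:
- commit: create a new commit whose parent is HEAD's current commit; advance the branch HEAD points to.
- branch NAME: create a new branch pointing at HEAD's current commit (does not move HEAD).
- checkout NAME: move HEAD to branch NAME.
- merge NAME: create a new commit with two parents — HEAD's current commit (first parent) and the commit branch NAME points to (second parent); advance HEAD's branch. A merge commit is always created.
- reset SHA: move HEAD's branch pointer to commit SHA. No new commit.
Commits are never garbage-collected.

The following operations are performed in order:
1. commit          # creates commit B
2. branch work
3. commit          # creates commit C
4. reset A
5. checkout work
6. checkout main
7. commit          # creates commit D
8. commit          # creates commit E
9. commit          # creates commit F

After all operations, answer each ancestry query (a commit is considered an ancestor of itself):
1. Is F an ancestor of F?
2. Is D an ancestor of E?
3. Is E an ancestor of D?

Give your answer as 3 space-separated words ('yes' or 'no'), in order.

Answer: yes yes no

Derivation:
After op 1 (commit): HEAD=main@B [main=B]
After op 2 (branch): HEAD=main@B [main=B work=B]
After op 3 (commit): HEAD=main@C [main=C work=B]
After op 4 (reset): HEAD=main@A [main=A work=B]
After op 5 (checkout): HEAD=work@B [main=A work=B]
After op 6 (checkout): HEAD=main@A [main=A work=B]
After op 7 (commit): HEAD=main@D [main=D work=B]
After op 8 (commit): HEAD=main@E [main=E work=B]
After op 9 (commit): HEAD=main@F [main=F work=B]
ancestors(F) = {A,D,E,F}; F in? yes
ancestors(E) = {A,D,E}; D in? yes
ancestors(D) = {A,D}; E in? no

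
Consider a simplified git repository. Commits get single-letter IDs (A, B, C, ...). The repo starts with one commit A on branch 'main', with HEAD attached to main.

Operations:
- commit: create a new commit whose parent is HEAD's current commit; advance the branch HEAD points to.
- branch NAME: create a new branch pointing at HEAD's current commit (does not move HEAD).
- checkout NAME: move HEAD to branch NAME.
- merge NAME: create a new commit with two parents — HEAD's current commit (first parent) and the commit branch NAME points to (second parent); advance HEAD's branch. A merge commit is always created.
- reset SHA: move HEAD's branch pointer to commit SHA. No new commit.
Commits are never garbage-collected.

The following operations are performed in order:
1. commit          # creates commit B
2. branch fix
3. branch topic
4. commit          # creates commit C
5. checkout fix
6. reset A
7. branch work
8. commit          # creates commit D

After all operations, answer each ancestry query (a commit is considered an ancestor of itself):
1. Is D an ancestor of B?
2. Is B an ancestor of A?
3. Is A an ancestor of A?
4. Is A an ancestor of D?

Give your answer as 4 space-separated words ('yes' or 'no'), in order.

After op 1 (commit): HEAD=main@B [main=B]
After op 2 (branch): HEAD=main@B [fix=B main=B]
After op 3 (branch): HEAD=main@B [fix=B main=B topic=B]
After op 4 (commit): HEAD=main@C [fix=B main=C topic=B]
After op 5 (checkout): HEAD=fix@B [fix=B main=C topic=B]
After op 6 (reset): HEAD=fix@A [fix=A main=C topic=B]
After op 7 (branch): HEAD=fix@A [fix=A main=C topic=B work=A]
After op 8 (commit): HEAD=fix@D [fix=D main=C topic=B work=A]
ancestors(B) = {A,B}; D in? no
ancestors(A) = {A}; B in? no
ancestors(A) = {A}; A in? yes
ancestors(D) = {A,D}; A in? yes

Answer: no no yes yes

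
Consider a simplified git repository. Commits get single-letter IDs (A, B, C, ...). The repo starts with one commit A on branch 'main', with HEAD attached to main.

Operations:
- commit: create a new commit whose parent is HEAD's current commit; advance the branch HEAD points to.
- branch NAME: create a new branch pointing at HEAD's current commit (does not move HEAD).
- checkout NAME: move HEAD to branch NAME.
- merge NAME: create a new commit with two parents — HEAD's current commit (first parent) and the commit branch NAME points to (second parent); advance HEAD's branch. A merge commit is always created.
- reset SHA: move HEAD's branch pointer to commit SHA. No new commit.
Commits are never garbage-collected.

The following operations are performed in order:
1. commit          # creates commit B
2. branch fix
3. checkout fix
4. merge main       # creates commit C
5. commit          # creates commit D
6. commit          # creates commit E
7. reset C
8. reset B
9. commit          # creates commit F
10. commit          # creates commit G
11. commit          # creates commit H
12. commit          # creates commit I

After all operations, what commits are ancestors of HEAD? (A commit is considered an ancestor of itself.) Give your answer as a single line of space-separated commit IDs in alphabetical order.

After op 1 (commit): HEAD=main@B [main=B]
After op 2 (branch): HEAD=main@B [fix=B main=B]
After op 3 (checkout): HEAD=fix@B [fix=B main=B]
After op 4 (merge): HEAD=fix@C [fix=C main=B]
After op 5 (commit): HEAD=fix@D [fix=D main=B]
After op 6 (commit): HEAD=fix@E [fix=E main=B]
After op 7 (reset): HEAD=fix@C [fix=C main=B]
After op 8 (reset): HEAD=fix@B [fix=B main=B]
After op 9 (commit): HEAD=fix@F [fix=F main=B]
After op 10 (commit): HEAD=fix@G [fix=G main=B]
After op 11 (commit): HEAD=fix@H [fix=H main=B]
After op 12 (commit): HEAD=fix@I [fix=I main=B]

Answer: A B F G H I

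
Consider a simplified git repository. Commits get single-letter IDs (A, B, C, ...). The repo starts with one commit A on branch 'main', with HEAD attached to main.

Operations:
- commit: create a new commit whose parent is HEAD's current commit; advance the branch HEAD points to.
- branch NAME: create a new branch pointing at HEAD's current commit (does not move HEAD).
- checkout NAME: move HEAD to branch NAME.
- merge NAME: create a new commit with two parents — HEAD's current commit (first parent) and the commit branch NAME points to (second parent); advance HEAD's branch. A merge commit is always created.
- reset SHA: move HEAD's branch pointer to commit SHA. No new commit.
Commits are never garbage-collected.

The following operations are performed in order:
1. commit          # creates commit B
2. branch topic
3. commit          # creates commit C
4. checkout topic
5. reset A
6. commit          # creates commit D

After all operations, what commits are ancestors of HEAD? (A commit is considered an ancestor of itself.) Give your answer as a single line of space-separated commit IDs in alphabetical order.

Answer: A D

Derivation:
After op 1 (commit): HEAD=main@B [main=B]
After op 2 (branch): HEAD=main@B [main=B topic=B]
After op 3 (commit): HEAD=main@C [main=C topic=B]
After op 4 (checkout): HEAD=topic@B [main=C topic=B]
After op 5 (reset): HEAD=topic@A [main=C topic=A]
After op 6 (commit): HEAD=topic@D [main=C topic=D]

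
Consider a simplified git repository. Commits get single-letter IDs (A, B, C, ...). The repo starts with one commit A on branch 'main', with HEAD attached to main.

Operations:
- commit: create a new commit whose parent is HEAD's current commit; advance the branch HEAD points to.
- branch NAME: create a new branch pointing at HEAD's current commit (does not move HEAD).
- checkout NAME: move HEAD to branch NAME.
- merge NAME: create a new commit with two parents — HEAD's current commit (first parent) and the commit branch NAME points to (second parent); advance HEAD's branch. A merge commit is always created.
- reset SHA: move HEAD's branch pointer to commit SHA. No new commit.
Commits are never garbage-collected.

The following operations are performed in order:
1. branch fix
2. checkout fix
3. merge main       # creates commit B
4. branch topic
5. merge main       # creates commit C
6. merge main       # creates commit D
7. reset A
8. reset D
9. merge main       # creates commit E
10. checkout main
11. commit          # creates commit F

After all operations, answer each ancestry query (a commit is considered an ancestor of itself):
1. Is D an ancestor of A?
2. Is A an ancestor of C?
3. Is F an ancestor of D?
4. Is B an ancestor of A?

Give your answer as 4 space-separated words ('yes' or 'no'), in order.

Answer: no yes no no

Derivation:
After op 1 (branch): HEAD=main@A [fix=A main=A]
After op 2 (checkout): HEAD=fix@A [fix=A main=A]
After op 3 (merge): HEAD=fix@B [fix=B main=A]
After op 4 (branch): HEAD=fix@B [fix=B main=A topic=B]
After op 5 (merge): HEAD=fix@C [fix=C main=A topic=B]
After op 6 (merge): HEAD=fix@D [fix=D main=A topic=B]
After op 7 (reset): HEAD=fix@A [fix=A main=A topic=B]
After op 8 (reset): HEAD=fix@D [fix=D main=A topic=B]
After op 9 (merge): HEAD=fix@E [fix=E main=A topic=B]
After op 10 (checkout): HEAD=main@A [fix=E main=A topic=B]
After op 11 (commit): HEAD=main@F [fix=E main=F topic=B]
ancestors(A) = {A}; D in? no
ancestors(C) = {A,B,C}; A in? yes
ancestors(D) = {A,B,C,D}; F in? no
ancestors(A) = {A}; B in? no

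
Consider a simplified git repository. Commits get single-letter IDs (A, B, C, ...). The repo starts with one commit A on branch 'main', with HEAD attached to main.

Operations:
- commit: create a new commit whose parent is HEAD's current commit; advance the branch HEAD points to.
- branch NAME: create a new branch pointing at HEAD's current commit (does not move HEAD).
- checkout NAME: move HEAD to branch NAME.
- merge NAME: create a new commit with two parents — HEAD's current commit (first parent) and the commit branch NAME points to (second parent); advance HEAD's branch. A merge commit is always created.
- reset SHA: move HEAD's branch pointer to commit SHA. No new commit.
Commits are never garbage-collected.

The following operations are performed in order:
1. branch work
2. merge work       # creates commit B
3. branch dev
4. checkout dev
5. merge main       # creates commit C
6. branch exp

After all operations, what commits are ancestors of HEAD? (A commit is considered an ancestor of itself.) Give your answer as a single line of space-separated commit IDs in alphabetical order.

Answer: A B C

Derivation:
After op 1 (branch): HEAD=main@A [main=A work=A]
After op 2 (merge): HEAD=main@B [main=B work=A]
After op 3 (branch): HEAD=main@B [dev=B main=B work=A]
After op 4 (checkout): HEAD=dev@B [dev=B main=B work=A]
After op 5 (merge): HEAD=dev@C [dev=C main=B work=A]
After op 6 (branch): HEAD=dev@C [dev=C exp=C main=B work=A]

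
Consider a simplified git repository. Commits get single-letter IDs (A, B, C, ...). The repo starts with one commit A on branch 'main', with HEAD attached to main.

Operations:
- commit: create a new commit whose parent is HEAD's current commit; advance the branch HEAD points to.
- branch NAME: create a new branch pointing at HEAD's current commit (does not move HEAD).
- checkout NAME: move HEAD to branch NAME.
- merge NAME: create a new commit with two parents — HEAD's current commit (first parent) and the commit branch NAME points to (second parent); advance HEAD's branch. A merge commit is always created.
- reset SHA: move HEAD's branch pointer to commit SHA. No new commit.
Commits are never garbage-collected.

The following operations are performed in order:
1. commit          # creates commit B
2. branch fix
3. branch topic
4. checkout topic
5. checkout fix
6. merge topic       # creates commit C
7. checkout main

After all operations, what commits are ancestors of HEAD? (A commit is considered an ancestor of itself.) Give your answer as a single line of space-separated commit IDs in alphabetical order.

After op 1 (commit): HEAD=main@B [main=B]
After op 2 (branch): HEAD=main@B [fix=B main=B]
After op 3 (branch): HEAD=main@B [fix=B main=B topic=B]
After op 4 (checkout): HEAD=topic@B [fix=B main=B topic=B]
After op 5 (checkout): HEAD=fix@B [fix=B main=B topic=B]
After op 6 (merge): HEAD=fix@C [fix=C main=B topic=B]
After op 7 (checkout): HEAD=main@B [fix=C main=B topic=B]

Answer: A B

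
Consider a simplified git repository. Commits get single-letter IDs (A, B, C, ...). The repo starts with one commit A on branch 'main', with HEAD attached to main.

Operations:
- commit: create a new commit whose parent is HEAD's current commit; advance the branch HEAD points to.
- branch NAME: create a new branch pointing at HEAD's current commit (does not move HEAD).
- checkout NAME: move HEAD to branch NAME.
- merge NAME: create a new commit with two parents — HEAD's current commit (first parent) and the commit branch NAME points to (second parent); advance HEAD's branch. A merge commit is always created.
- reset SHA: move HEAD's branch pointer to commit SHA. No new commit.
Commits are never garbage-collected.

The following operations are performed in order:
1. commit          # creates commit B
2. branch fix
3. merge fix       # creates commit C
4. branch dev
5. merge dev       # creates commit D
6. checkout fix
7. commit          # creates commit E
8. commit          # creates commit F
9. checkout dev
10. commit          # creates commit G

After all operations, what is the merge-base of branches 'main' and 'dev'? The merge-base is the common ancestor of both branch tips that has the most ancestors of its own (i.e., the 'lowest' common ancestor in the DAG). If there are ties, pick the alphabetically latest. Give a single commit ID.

After op 1 (commit): HEAD=main@B [main=B]
After op 2 (branch): HEAD=main@B [fix=B main=B]
After op 3 (merge): HEAD=main@C [fix=B main=C]
After op 4 (branch): HEAD=main@C [dev=C fix=B main=C]
After op 5 (merge): HEAD=main@D [dev=C fix=B main=D]
After op 6 (checkout): HEAD=fix@B [dev=C fix=B main=D]
After op 7 (commit): HEAD=fix@E [dev=C fix=E main=D]
After op 8 (commit): HEAD=fix@F [dev=C fix=F main=D]
After op 9 (checkout): HEAD=dev@C [dev=C fix=F main=D]
After op 10 (commit): HEAD=dev@G [dev=G fix=F main=D]
ancestors(main=D): ['A', 'B', 'C', 'D']
ancestors(dev=G): ['A', 'B', 'C', 'G']
common: ['A', 'B', 'C']

Answer: C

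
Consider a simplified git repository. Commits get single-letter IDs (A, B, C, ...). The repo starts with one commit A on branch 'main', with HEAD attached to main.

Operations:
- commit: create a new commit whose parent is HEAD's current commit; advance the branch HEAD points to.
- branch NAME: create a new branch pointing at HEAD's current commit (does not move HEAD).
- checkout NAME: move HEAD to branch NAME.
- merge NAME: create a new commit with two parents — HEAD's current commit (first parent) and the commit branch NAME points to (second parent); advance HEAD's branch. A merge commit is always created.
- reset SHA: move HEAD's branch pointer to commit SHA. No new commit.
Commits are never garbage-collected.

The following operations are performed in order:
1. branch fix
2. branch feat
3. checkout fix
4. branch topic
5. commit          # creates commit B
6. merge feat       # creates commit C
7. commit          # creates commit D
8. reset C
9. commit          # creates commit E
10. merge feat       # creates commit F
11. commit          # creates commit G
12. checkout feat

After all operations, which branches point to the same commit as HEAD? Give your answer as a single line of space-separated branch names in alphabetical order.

Answer: feat main topic

Derivation:
After op 1 (branch): HEAD=main@A [fix=A main=A]
After op 2 (branch): HEAD=main@A [feat=A fix=A main=A]
After op 3 (checkout): HEAD=fix@A [feat=A fix=A main=A]
After op 4 (branch): HEAD=fix@A [feat=A fix=A main=A topic=A]
After op 5 (commit): HEAD=fix@B [feat=A fix=B main=A topic=A]
After op 6 (merge): HEAD=fix@C [feat=A fix=C main=A topic=A]
After op 7 (commit): HEAD=fix@D [feat=A fix=D main=A topic=A]
After op 8 (reset): HEAD=fix@C [feat=A fix=C main=A topic=A]
After op 9 (commit): HEAD=fix@E [feat=A fix=E main=A topic=A]
After op 10 (merge): HEAD=fix@F [feat=A fix=F main=A topic=A]
After op 11 (commit): HEAD=fix@G [feat=A fix=G main=A topic=A]
After op 12 (checkout): HEAD=feat@A [feat=A fix=G main=A topic=A]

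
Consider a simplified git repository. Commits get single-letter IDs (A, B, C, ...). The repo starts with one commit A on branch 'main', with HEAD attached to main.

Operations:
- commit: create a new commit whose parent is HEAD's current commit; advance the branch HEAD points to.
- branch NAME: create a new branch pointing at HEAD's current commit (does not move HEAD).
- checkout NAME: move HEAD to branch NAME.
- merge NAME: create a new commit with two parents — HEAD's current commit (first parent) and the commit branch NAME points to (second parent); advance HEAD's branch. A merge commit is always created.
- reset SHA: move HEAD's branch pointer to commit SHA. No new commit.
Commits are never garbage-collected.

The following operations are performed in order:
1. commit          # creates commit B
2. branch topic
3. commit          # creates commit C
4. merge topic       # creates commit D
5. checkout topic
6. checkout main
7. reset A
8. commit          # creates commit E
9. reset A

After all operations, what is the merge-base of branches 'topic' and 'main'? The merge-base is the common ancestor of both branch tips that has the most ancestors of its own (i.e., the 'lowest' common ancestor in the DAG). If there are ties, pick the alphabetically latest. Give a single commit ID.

After op 1 (commit): HEAD=main@B [main=B]
After op 2 (branch): HEAD=main@B [main=B topic=B]
After op 3 (commit): HEAD=main@C [main=C topic=B]
After op 4 (merge): HEAD=main@D [main=D topic=B]
After op 5 (checkout): HEAD=topic@B [main=D topic=B]
After op 6 (checkout): HEAD=main@D [main=D topic=B]
After op 7 (reset): HEAD=main@A [main=A topic=B]
After op 8 (commit): HEAD=main@E [main=E topic=B]
After op 9 (reset): HEAD=main@A [main=A topic=B]
ancestors(topic=B): ['A', 'B']
ancestors(main=A): ['A']
common: ['A']

Answer: A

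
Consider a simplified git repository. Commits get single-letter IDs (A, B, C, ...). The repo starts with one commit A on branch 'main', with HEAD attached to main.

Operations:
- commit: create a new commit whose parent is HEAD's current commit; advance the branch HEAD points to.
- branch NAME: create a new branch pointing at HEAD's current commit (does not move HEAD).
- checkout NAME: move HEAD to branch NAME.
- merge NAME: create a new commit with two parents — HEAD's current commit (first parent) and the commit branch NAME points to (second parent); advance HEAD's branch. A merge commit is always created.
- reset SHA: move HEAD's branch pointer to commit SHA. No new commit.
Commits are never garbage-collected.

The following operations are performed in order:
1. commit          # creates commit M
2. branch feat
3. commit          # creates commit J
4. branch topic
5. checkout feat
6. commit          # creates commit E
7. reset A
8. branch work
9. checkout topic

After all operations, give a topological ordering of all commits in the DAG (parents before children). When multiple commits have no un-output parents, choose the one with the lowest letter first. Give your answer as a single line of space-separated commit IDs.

Answer: A M E J

Derivation:
After op 1 (commit): HEAD=main@M [main=M]
After op 2 (branch): HEAD=main@M [feat=M main=M]
After op 3 (commit): HEAD=main@J [feat=M main=J]
After op 4 (branch): HEAD=main@J [feat=M main=J topic=J]
After op 5 (checkout): HEAD=feat@M [feat=M main=J topic=J]
After op 6 (commit): HEAD=feat@E [feat=E main=J topic=J]
After op 7 (reset): HEAD=feat@A [feat=A main=J topic=J]
After op 8 (branch): HEAD=feat@A [feat=A main=J topic=J work=A]
After op 9 (checkout): HEAD=topic@J [feat=A main=J topic=J work=A]
commit A: parents=[]
commit E: parents=['M']
commit J: parents=['M']
commit M: parents=['A']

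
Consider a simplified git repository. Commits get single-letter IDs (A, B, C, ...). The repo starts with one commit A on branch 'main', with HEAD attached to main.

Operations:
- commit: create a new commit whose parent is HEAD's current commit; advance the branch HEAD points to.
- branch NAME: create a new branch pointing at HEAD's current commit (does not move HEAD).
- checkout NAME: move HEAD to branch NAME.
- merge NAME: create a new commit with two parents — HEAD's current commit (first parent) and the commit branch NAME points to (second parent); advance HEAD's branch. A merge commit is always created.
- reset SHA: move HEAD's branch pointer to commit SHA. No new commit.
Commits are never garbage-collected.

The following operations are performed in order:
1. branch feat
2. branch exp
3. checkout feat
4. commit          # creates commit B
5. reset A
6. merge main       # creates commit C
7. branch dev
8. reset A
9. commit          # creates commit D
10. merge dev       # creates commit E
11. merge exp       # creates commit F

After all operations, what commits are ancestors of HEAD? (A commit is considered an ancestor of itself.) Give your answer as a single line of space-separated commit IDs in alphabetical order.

After op 1 (branch): HEAD=main@A [feat=A main=A]
After op 2 (branch): HEAD=main@A [exp=A feat=A main=A]
After op 3 (checkout): HEAD=feat@A [exp=A feat=A main=A]
After op 4 (commit): HEAD=feat@B [exp=A feat=B main=A]
After op 5 (reset): HEAD=feat@A [exp=A feat=A main=A]
After op 6 (merge): HEAD=feat@C [exp=A feat=C main=A]
After op 7 (branch): HEAD=feat@C [dev=C exp=A feat=C main=A]
After op 8 (reset): HEAD=feat@A [dev=C exp=A feat=A main=A]
After op 9 (commit): HEAD=feat@D [dev=C exp=A feat=D main=A]
After op 10 (merge): HEAD=feat@E [dev=C exp=A feat=E main=A]
After op 11 (merge): HEAD=feat@F [dev=C exp=A feat=F main=A]

Answer: A C D E F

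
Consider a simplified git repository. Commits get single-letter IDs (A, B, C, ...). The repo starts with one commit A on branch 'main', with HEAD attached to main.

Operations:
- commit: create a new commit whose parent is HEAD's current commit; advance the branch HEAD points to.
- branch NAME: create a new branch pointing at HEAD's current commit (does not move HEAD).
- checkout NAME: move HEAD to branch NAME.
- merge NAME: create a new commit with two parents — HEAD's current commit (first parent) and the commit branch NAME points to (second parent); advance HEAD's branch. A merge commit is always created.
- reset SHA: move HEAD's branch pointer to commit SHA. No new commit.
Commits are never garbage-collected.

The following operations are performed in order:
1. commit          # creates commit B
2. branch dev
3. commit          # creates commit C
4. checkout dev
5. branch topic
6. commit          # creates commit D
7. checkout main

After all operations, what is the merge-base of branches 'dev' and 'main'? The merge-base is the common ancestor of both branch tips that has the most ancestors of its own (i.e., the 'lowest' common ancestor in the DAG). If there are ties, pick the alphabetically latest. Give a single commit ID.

After op 1 (commit): HEAD=main@B [main=B]
After op 2 (branch): HEAD=main@B [dev=B main=B]
After op 3 (commit): HEAD=main@C [dev=B main=C]
After op 4 (checkout): HEAD=dev@B [dev=B main=C]
After op 5 (branch): HEAD=dev@B [dev=B main=C topic=B]
After op 6 (commit): HEAD=dev@D [dev=D main=C topic=B]
After op 7 (checkout): HEAD=main@C [dev=D main=C topic=B]
ancestors(dev=D): ['A', 'B', 'D']
ancestors(main=C): ['A', 'B', 'C']
common: ['A', 'B']

Answer: B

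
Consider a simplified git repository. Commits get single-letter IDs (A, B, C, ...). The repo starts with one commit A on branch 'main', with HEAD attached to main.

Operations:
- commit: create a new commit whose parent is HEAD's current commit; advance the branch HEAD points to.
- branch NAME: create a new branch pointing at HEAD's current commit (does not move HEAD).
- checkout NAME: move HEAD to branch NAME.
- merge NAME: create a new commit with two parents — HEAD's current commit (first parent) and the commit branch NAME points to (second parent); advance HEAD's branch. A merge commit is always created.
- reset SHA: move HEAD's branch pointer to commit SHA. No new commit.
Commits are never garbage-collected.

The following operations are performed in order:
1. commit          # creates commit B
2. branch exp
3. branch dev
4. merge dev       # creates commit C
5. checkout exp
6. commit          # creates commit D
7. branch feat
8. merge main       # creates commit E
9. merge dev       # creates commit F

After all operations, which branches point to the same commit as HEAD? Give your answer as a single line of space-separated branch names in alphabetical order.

After op 1 (commit): HEAD=main@B [main=B]
After op 2 (branch): HEAD=main@B [exp=B main=B]
After op 3 (branch): HEAD=main@B [dev=B exp=B main=B]
After op 4 (merge): HEAD=main@C [dev=B exp=B main=C]
After op 5 (checkout): HEAD=exp@B [dev=B exp=B main=C]
After op 6 (commit): HEAD=exp@D [dev=B exp=D main=C]
After op 7 (branch): HEAD=exp@D [dev=B exp=D feat=D main=C]
After op 8 (merge): HEAD=exp@E [dev=B exp=E feat=D main=C]
After op 9 (merge): HEAD=exp@F [dev=B exp=F feat=D main=C]

Answer: exp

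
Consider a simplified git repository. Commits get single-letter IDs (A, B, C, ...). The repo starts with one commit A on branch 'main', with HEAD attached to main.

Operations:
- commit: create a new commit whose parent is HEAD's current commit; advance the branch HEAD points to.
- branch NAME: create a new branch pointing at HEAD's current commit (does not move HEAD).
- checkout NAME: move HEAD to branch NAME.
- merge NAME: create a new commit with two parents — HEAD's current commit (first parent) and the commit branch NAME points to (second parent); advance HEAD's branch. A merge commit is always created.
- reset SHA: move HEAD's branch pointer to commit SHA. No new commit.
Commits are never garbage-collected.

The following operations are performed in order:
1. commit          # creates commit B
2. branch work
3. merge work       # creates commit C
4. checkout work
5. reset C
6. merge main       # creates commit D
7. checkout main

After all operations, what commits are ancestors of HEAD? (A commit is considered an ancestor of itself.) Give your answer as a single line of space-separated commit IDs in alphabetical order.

After op 1 (commit): HEAD=main@B [main=B]
After op 2 (branch): HEAD=main@B [main=B work=B]
After op 3 (merge): HEAD=main@C [main=C work=B]
After op 4 (checkout): HEAD=work@B [main=C work=B]
After op 5 (reset): HEAD=work@C [main=C work=C]
After op 6 (merge): HEAD=work@D [main=C work=D]
After op 7 (checkout): HEAD=main@C [main=C work=D]

Answer: A B C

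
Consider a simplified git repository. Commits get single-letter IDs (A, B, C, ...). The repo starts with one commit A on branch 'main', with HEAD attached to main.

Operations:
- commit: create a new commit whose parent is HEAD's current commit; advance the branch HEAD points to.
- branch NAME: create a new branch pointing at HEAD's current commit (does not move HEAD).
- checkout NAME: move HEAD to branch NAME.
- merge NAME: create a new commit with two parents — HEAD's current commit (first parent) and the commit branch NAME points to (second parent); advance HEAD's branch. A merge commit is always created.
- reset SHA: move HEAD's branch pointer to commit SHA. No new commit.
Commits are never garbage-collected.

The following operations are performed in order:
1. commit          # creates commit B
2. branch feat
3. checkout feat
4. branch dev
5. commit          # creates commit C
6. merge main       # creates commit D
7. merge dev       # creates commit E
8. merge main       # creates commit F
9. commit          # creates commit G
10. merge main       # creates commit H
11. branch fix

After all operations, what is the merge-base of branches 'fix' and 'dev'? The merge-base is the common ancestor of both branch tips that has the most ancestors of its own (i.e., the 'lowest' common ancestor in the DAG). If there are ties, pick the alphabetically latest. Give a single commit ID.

After op 1 (commit): HEAD=main@B [main=B]
After op 2 (branch): HEAD=main@B [feat=B main=B]
After op 3 (checkout): HEAD=feat@B [feat=B main=B]
After op 4 (branch): HEAD=feat@B [dev=B feat=B main=B]
After op 5 (commit): HEAD=feat@C [dev=B feat=C main=B]
After op 6 (merge): HEAD=feat@D [dev=B feat=D main=B]
After op 7 (merge): HEAD=feat@E [dev=B feat=E main=B]
After op 8 (merge): HEAD=feat@F [dev=B feat=F main=B]
After op 9 (commit): HEAD=feat@G [dev=B feat=G main=B]
After op 10 (merge): HEAD=feat@H [dev=B feat=H main=B]
After op 11 (branch): HEAD=feat@H [dev=B feat=H fix=H main=B]
ancestors(fix=H): ['A', 'B', 'C', 'D', 'E', 'F', 'G', 'H']
ancestors(dev=B): ['A', 'B']
common: ['A', 'B']

Answer: B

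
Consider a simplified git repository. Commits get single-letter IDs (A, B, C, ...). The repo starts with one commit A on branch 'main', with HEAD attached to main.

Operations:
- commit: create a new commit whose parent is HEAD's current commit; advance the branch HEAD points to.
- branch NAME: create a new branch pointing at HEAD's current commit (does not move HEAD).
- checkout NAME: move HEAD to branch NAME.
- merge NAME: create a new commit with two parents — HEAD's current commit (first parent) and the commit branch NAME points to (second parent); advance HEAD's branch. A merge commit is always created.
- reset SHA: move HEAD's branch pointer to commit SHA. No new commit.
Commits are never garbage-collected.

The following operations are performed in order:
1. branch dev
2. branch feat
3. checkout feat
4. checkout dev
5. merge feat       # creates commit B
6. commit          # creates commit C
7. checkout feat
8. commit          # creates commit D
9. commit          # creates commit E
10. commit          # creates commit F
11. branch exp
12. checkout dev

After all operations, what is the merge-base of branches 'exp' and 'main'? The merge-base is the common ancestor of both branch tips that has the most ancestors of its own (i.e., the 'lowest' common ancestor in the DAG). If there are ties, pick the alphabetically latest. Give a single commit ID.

Answer: A

Derivation:
After op 1 (branch): HEAD=main@A [dev=A main=A]
After op 2 (branch): HEAD=main@A [dev=A feat=A main=A]
After op 3 (checkout): HEAD=feat@A [dev=A feat=A main=A]
After op 4 (checkout): HEAD=dev@A [dev=A feat=A main=A]
After op 5 (merge): HEAD=dev@B [dev=B feat=A main=A]
After op 6 (commit): HEAD=dev@C [dev=C feat=A main=A]
After op 7 (checkout): HEAD=feat@A [dev=C feat=A main=A]
After op 8 (commit): HEAD=feat@D [dev=C feat=D main=A]
After op 9 (commit): HEAD=feat@E [dev=C feat=E main=A]
After op 10 (commit): HEAD=feat@F [dev=C feat=F main=A]
After op 11 (branch): HEAD=feat@F [dev=C exp=F feat=F main=A]
After op 12 (checkout): HEAD=dev@C [dev=C exp=F feat=F main=A]
ancestors(exp=F): ['A', 'D', 'E', 'F']
ancestors(main=A): ['A']
common: ['A']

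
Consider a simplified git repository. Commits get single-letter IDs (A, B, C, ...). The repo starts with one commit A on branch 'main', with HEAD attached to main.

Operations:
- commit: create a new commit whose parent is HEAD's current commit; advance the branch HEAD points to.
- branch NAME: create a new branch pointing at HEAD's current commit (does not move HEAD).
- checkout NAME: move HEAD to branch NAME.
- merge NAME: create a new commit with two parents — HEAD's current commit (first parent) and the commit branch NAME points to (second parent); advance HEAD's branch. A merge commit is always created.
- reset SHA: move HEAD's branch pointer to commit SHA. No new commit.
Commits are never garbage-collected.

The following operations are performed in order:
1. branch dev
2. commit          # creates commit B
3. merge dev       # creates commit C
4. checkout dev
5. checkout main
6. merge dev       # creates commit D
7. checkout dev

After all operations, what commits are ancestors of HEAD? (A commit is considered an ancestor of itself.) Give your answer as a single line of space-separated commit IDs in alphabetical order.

After op 1 (branch): HEAD=main@A [dev=A main=A]
After op 2 (commit): HEAD=main@B [dev=A main=B]
After op 3 (merge): HEAD=main@C [dev=A main=C]
After op 4 (checkout): HEAD=dev@A [dev=A main=C]
After op 5 (checkout): HEAD=main@C [dev=A main=C]
After op 6 (merge): HEAD=main@D [dev=A main=D]
After op 7 (checkout): HEAD=dev@A [dev=A main=D]

Answer: A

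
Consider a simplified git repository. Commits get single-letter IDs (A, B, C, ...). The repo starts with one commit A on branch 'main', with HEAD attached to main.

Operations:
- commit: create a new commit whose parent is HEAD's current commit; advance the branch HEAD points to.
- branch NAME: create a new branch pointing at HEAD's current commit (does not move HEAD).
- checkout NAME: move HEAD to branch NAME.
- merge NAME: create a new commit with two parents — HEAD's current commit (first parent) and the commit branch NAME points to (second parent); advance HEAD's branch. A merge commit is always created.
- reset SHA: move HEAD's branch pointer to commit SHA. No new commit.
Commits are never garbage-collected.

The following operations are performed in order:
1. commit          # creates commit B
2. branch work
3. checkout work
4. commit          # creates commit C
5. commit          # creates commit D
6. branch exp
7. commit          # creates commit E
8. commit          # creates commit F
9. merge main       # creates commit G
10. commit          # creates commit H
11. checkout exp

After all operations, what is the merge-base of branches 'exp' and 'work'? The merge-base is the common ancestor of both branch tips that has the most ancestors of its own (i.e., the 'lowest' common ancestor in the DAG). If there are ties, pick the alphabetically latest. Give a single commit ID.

After op 1 (commit): HEAD=main@B [main=B]
After op 2 (branch): HEAD=main@B [main=B work=B]
After op 3 (checkout): HEAD=work@B [main=B work=B]
After op 4 (commit): HEAD=work@C [main=B work=C]
After op 5 (commit): HEAD=work@D [main=B work=D]
After op 6 (branch): HEAD=work@D [exp=D main=B work=D]
After op 7 (commit): HEAD=work@E [exp=D main=B work=E]
After op 8 (commit): HEAD=work@F [exp=D main=B work=F]
After op 9 (merge): HEAD=work@G [exp=D main=B work=G]
After op 10 (commit): HEAD=work@H [exp=D main=B work=H]
After op 11 (checkout): HEAD=exp@D [exp=D main=B work=H]
ancestors(exp=D): ['A', 'B', 'C', 'D']
ancestors(work=H): ['A', 'B', 'C', 'D', 'E', 'F', 'G', 'H']
common: ['A', 'B', 'C', 'D']

Answer: D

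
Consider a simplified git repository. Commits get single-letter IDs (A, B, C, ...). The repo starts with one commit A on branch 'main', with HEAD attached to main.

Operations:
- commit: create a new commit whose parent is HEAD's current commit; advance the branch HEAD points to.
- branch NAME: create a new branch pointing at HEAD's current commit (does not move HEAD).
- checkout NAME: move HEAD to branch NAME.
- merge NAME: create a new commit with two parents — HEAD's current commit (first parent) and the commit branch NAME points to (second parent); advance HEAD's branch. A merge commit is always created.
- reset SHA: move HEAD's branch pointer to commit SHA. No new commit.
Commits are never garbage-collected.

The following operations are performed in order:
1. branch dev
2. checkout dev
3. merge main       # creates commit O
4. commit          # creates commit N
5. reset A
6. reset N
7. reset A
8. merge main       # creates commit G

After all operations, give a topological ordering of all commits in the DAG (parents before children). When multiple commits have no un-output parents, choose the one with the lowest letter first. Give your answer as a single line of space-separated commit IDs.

After op 1 (branch): HEAD=main@A [dev=A main=A]
After op 2 (checkout): HEAD=dev@A [dev=A main=A]
After op 3 (merge): HEAD=dev@O [dev=O main=A]
After op 4 (commit): HEAD=dev@N [dev=N main=A]
After op 5 (reset): HEAD=dev@A [dev=A main=A]
After op 6 (reset): HEAD=dev@N [dev=N main=A]
After op 7 (reset): HEAD=dev@A [dev=A main=A]
After op 8 (merge): HEAD=dev@G [dev=G main=A]
commit A: parents=[]
commit G: parents=['A', 'A']
commit N: parents=['O']
commit O: parents=['A', 'A']

Answer: A G O N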